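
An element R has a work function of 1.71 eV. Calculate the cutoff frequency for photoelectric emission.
4.1348e+14 Hz

The threshold frequency is when the photon energy equals the work function:
hf₀ = φ

Solving for f₀:
f₀ = φ/h = (1.71 eV × 1.602×10⁻¹⁹ J/eV) / (6.626×10⁻³⁴ J·s)
f₀ = 4.1348e+14 Hz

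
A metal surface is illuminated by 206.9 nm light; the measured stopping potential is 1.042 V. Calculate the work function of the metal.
4.95 eV

The stopping potential gives the maximum kinetic energy: KE_max = eV_s = 1.042 eV

From Einstein's photoelectric equation: KE_max = hc/λ - φ
Rearranging: φ = hc/λ - KE_max

Calculate photon energy:
E_photon = hc/λ = (6.626×10⁻³⁴ J·s)(3×10⁸ m/s) / (206.9×10⁻⁹ m) = 5.9925 eV

Therefore:
φ = 5.9925 - 1.042 = 4.95 eV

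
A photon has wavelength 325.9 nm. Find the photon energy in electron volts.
3.8044 eV

Using E = hf = hc/λ:

E = hc/λ = (6.626×10⁻³⁴ J·s)(3×10⁸ m/s) / (325.9×10⁻⁹ m)
E = 3.8044 eV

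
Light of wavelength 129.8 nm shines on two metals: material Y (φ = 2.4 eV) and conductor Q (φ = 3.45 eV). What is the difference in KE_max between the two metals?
1.0500 eV

Using KE_max = hc/λ - φ for each metal:

Photon energy: E = hc/λ = 9.5519 eV

For material Y (φ₁ = 2.4 eV):
KE₁ = E - φ₁ = 9.5519 - 2.4 = 7.1519 eV

For conductor Q (φ₂ = 3.45 eV):
KE₂ = E - φ₂ = 9.5519 - 3.45 = 6.1019 eV

Difference:
ΔKE = KE₁ - KE₂ = 7.1519 - 6.1019 = 1.0500 eV

Note: The difference equals the difference in work functions: 3.45 - 2.4 = 1.05 eV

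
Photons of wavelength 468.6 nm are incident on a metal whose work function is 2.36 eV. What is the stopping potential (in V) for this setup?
0.2858 V

The stopping potential V_s satisfies: eV_s = KE_max

First, find KE_max using Einstein's equation:
E_photon = hc/λ = 2.6458 eV
KE_max = E_photon - φ = 2.6458 - 2.36 = 0.2858 eV

Since eV_s = KE_max:
V_s = KE_max/e = 0.2858 V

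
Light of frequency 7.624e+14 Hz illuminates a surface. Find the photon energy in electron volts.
3.1530 eV

Using E = hf:

E = hf = (6.626×10⁻³⁴ J·s)(7.624e+14 Hz)
E = 3.1530 eV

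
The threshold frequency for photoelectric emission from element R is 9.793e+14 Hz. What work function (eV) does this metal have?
4.05 eV

At the threshold frequency, photon energy equals work function:
φ = hf₀

Calculating:
φ = (6.626×10⁻³⁴ J·s)(9.793e+14 Hz)
φ = 4.05 eV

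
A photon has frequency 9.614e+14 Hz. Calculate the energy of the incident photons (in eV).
3.9760 eV

Using E = hf:

E = hf = (6.626×10⁻³⁴ J·s)(9.614e+14 Hz)
E = 3.9760 eV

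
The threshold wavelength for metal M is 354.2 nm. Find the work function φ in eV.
3.50 eV

At the threshold wavelength, photon energy equals work function:
φ = hc/λ₀

Calculating:
φ = (6.626×10⁻³⁴ J·s)(3×10⁸ m/s) / (354.2×10⁻⁹ m)
φ = 3.50 eV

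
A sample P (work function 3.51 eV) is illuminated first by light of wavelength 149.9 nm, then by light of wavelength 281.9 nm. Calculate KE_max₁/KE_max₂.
5.3606

Using Einstein's equation: KE_max = hc/λ - φ

For λ₁ = 149.9 nm:
E₁ = hc/λ₁ = 8.2711 eV
KE₁ = E₁ - φ = 8.2711 - 3.51 = 4.7611 eV

For λ₂ = 281.9 nm:
E₂ = hc/λ₂ = 4.3982 eV
KE₂ = E₂ - φ = 4.3982 - 3.51 = 0.8882 eV

Ratio: KE₁/KE₂ = 4.7611/0.8882 = 5.3606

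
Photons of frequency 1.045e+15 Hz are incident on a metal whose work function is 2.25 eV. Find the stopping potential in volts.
2.0718 V

The stopping potential V_s satisfies: eV_s = KE_max

First, find KE_max using Einstein's equation:
E_photon = hf = (6.626×10⁻³⁴ J·s)(1.045e+15 Hz) = 4.3218 eV
KE_max = E_photon - φ = 4.3218 - 2.25 = 2.0718 eV

Since eV_s = KE_max:
V_s = KE_max/e = 2.0718 V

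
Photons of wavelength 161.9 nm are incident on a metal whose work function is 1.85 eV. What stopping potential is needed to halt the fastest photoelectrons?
5.8081 V

The stopping potential V_s satisfies: eV_s = KE_max

First, find KE_max using Einstein's equation:
E_photon = hc/λ = 7.6581 eV
KE_max = E_photon - φ = 7.6581 - 1.85 = 5.8081 eV

Since eV_s = KE_max:
V_s = KE_max/e = 5.8081 V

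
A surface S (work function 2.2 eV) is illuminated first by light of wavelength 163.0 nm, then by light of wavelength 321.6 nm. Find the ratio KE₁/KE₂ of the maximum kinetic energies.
3.2662

Using Einstein's equation: KE_max = hc/λ - φ

For λ₁ = 163.0 nm:
E₁ = hc/λ₁ = 7.6064 eV
KE₁ = E₁ - φ = 7.6064 - 2.2 = 5.4064 eV

For λ₂ = 321.6 nm:
E₂ = hc/λ₂ = 3.8552 eV
KE₂ = E₂ - φ = 3.8552 - 2.2 = 1.6552 eV

Ratio: KE₁/KE₂ = 5.4064/1.6552 = 3.2662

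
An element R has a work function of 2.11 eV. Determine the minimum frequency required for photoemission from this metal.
5.1020e+14 Hz

The threshold frequency is when the photon energy equals the work function:
hf₀ = φ

Solving for f₀:
f₀ = φ/h = (2.11 eV × 1.602×10⁻¹⁹ J/eV) / (6.626×10⁻³⁴ J·s)
f₀ = 5.1020e+14 Hz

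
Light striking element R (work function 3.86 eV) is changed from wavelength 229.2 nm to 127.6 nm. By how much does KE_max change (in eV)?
4.3072 eV

Using Einstein's equation: KE_max = hc/λ - φ

For λ₁ = 229.2 nm:
KE₁ = hc/λ₁ - φ = 5.4094 - 3.86 = 1.5494 eV

For λ₂ = 127.6 nm:
KE₂ = hc/λ₂ - φ = 9.7166 - 3.86 = 5.8566 eV

Change in KE:
ΔKE = KE₂ - KE₁ = 5.8566 - 1.5494 = 4.3072 eV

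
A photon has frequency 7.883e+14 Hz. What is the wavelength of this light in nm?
380.30 nm

Using the wave equation: c = fλ

Solving for wavelength:
λ = c/f = (3×10⁸ m/s) / (7.883e+14 Hz)
λ = 380.30 nm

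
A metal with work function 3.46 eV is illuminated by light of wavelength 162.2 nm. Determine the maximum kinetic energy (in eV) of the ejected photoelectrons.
4.1839 eV

Using Einstein's photoelectric equation: KE_max = hf - φ = hc/λ - φ

First, calculate the photon energy:
E_photon = hc/λ = (6.626×10⁻³⁴ J·s)(3×10⁸ m/s) / (162.2×10⁻⁹ m)
E_photon = 7.6439 eV

Then, the maximum kinetic energy:
KE_max = E_photon - φ = 7.6439 eV - 3.46 eV = 4.1839 eV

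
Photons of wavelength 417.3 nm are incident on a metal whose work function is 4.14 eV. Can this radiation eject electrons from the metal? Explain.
No

For photoemission, the photon energy must exceed the work function.

Photon energy: E = hc/λ = 2.9711 eV
Work function: φ = 4.14 eV

Since E_photon (2.9711 eV) < φ (4.14 eV), photoemission will NOT occur.
The threshold wavelength is λ₀ = hc/φ = 299.5 nm.
Since 417.3 nm > 299.5 nm, the photons lack sufficient energy.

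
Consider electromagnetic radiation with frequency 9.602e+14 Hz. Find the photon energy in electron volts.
3.9711 eV

Using E = hf:

E = hf = (6.626×10⁻³⁴ J·s)(9.602e+14 Hz)
E = 3.9711 eV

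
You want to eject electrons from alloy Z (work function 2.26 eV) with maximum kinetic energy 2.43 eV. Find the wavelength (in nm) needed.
264.36 nm

From Einstein's equation: KE_max = hc/λ - φ

Rearranging for λ:
hc/λ = KE_max + φ
λ = hc/(KE_max + φ)

Required photon energy:
E_photon = KE_max + φ = 2.43 + 2.26 = 4.69 eV

Required wavelength:
λ = hc/E_photon = (6.626×10⁻³⁴)(3×10⁸) / (4.69 × 1.602×10⁻¹⁹)
λ = 264.36 nm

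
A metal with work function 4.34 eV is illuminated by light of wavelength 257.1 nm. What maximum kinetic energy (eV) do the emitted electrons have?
0.4824 eV

Using Einstein's photoelectric equation: KE_max = hf - φ = hc/λ - φ

First, calculate the photon energy:
E_photon = hc/λ = (6.626×10⁻³⁴ J·s)(3×10⁸ m/s) / (257.1×10⁻⁹ m)
E_photon = 4.8224 eV

Then, the maximum kinetic energy:
KE_max = E_photon - φ = 4.8224 eV - 4.34 eV = 0.4824 eV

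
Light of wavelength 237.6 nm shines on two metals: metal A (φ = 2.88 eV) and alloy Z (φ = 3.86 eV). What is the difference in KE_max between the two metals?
0.9800 eV

Using KE_max = hc/λ - φ for each metal:

Photon energy: E = hc/λ = 5.2182 eV

For metal A (φ₁ = 2.88 eV):
KE₁ = E - φ₁ = 5.2182 - 2.88 = 2.3382 eV

For alloy Z (φ₂ = 3.86 eV):
KE₂ = E - φ₂ = 5.2182 - 3.86 = 1.3582 eV

Difference:
ΔKE = KE₁ - KE₂ = 2.3382 - 1.3582 = 0.9800 eV

Note: The difference equals the difference in work functions: 3.86 - 2.88 = 0.98 eV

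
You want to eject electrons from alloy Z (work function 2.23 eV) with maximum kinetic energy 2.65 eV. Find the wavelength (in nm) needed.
254.07 nm

From Einstein's equation: KE_max = hc/λ - φ

Rearranging for λ:
hc/λ = KE_max + φ
λ = hc/(KE_max + φ)

Required photon energy:
E_photon = KE_max + φ = 2.65 + 2.23 = 4.88 eV

Required wavelength:
λ = hc/E_photon = (6.626×10⁻³⁴)(3×10⁸) / (4.88 × 1.602×10⁻¹⁹)
λ = 254.07 nm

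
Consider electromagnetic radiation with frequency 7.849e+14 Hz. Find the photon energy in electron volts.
3.2461 eV

Using E = hf:

E = hf = (6.626×10⁻³⁴ J·s)(7.849e+14 Hz)
E = 3.2461 eV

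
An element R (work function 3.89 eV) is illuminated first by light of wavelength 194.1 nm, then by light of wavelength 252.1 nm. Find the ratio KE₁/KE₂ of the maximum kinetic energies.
2.4295

Using Einstein's equation: KE_max = hc/λ - φ

For λ₁ = 194.1 nm:
E₁ = hc/λ₁ = 6.3876 eV
KE₁ = E₁ - φ = 6.3876 - 3.89 = 2.4976 eV

For λ₂ = 252.1 nm:
E₂ = hc/λ₂ = 4.9181 eV
KE₂ = E₂ - φ = 4.9181 - 3.89 = 1.0281 eV

Ratio: KE₁/KE₂ = 2.4976/1.0281 = 2.4295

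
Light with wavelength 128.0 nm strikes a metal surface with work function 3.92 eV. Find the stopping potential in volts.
5.7663 V

The stopping potential V_s satisfies: eV_s = KE_max

First, find KE_max using Einstein's equation:
E_photon = hc/λ = 9.6863 eV
KE_max = E_photon - φ = 9.6863 - 3.92 = 5.7663 eV

Since eV_s = KE_max:
V_s = KE_max/e = 5.7663 V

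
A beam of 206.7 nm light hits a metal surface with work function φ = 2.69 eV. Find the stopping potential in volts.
3.3083 V

The stopping potential V_s satisfies: eV_s = KE_max

First, find KE_max using Einstein's equation:
E_photon = hc/λ = 5.9983 eV
KE_max = E_photon - φ = 5.9983 - 2.69 = 3.3083 eV

Since eV_s = KE_max:
V_s = KE_max/e = 3.3083 V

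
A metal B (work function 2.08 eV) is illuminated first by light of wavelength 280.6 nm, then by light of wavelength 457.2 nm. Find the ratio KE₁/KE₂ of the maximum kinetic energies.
3.7013

Using Einstein's equation: KE_max = hc/λ - φ

For λ₁ = 280.6 nm:
E₁ = hc/λ₁ = 4.4185 eV
KE₁ = E₁ - φ = 4.4185 - 2.08 = 2.3385 eV

For λ₂ = 457.2 nm:
E₂ = hc/λ₂ = 2.7118 eV
KE₂ = E₂ - φ = 2.7118 - 2.08 = 0.6318 eV

Ratio: KE₁/KE₂ = 2.3385/0.6318 = 3.7013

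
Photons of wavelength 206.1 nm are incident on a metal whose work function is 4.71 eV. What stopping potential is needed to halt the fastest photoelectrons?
1.3057 V

The stopping potential V_s satisfies: eV_s = KE_max

First, find KE_max using Einstein's equation:
E_photon = hc/λ = 6.0157 eV
KE_max = E_photon - φ = 6.0157 - 4.71 = 1.3057 eV

Since eV_s = KE_max:
V_s = KE_max/e = 1.3057 V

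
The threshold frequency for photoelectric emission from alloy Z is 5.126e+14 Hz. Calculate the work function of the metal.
2.12 eV

At the threshold frequency, photon energy equals work function:
φ = hf₀

Calculating:
φ = (6.626×10⁻³⁴ J·s)(5.126e+14 Hz)
φ = 2.12 eV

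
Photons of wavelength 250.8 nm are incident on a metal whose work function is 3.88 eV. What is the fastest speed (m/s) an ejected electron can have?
6.1165e+05 m/s

First, find the maximum kinetic energy:
E_photon = hc/λ = 4.9435 eV
KE_max = E_photon - φ = 4.9435 - 3.88 = 1.0635 eV

Convert to Joules: KE_max = 1.0635 × 1.602×10⁻¹⁹ J = 1.7040e-19 J

Then use KE = ½mv² to find velocity:
v = √(2·KE/m) = √(2 × 1.7040e-19 J / 9.109e-31 kg)
v = 6.1165e+05 m/s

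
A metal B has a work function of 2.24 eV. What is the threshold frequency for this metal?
5.4163e+14 Hz

The threshold frequency is when the photon energy equals the work function:
hf₀ = φ

Solving for f₀:
f₀ = φ/h = (2.24 eV × 1.602×10⁻¹⁹ J/eV) / (6.626×10⁻³⁴ J·s)
f₀ = 5.4163e+14 Hz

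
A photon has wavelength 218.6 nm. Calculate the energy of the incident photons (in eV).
5.6717 eV

Using E = hf = hc/λ:

E = hc/λ = (6.626×10⁻³⁴ J·s)(3×10⁸ m/s) / (218.6×10⁻⁹ m)
E = 5.6717 eV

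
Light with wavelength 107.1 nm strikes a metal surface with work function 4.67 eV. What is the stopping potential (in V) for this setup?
6.9065 V

The stopping potential V_s satisfies: eV_s = KE_max

First, find KE_max using Einstein's equation:
E_photon = hc/λ = 11.5765 eV
KE_max = E_photon - φ = 11.5765 - 4.67 = 6.9065 eV

Since eV_s = KE_max:
V_s = KE_max/e = 6.9065 V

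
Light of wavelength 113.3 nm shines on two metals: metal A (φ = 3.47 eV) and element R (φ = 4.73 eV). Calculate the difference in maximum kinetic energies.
1.2600 eV

Using KE_max = hc/λ - φ for each metal:

Photon energy: E = hc/λ = 10.9430 eV

For metal A (φ₁ = 3.47 eV):
KE₁ = E - φ₁ = 10.9430 - 3.47 = 7.4730 eV

For element R (φ₂ = 4.73 eV):
KE₂ = E - φ₂ = 10.9430 - 4.73 = 6.2130 eV

Difference:
ΔKE = KE₁ - KE₂ = 7.4730 - 6.2130 = 1.2600 eV

Note: The difference equals the difference in work functions: 4.73 - 3.47 = 1.26 eV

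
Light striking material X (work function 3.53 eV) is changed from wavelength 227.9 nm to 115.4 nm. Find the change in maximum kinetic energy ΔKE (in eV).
5.3036 eV

Using Einstein's equation: KE_max = hc/λ - φ

For λ₁ = 227.9 nm:
KE₁ = hc/λ₁ - φ = 5.4403 - 3.53 = 1.9103 eV

For λ₂ = 115.4 nm:
KE₂ = hc/λ₂ - φ = 10.7439 - 3.53 = 7.2139 eV

Change in KE:
ΔKE = KE₂ - KE₁ = 7.2139 - 1.9103 = 5.3036 eV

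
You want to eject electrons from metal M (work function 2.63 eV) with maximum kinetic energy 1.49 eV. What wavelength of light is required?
300.93 nm

From Einstein's equation: KE_max = hc/λ - φ

Rearranging for λ:
hc/λ = KE_max + φ
λ = hc/(KE_max + φ)

Required photon energy:
E_photon = KE_max + φ = 1.49 + 2.63 = 4.12 eV

Required wavelength:
λ = hc/E_photon = (6.626×10⁻³⁴)(3×10⁸) / (4.12 × 1.602×10⁻¹⁹)
λ = 300.93 nm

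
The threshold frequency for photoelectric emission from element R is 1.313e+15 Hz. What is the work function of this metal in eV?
5.43 eV

At the threshold frequency, photon energy equals work function:
φ = hf₀

Calculating:
φ = (6.626×10⁻³⁴ J·s)(1.313e+15 Hz)
φ = 5.43 eV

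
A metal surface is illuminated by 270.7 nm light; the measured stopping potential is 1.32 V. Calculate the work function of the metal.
3.26 eV

The stopping potential gives the maximum kinetic energy: KE_max = eV_s = 1.32 eV

From Einstein's photoelectric equation: KE_max = hc/λ - φ
Rearranging: φ = hc/λ - KE_max

Calculate photon energy:
E_photon = hc/λ = (6.626×10⁻³⁴ J·s)(3×10⁸ m/s) / (270.7×10⁻⁹ m) = 4.5801 eV

Therefore:
φ = 4.5801 - 1.32 = 3.26 eV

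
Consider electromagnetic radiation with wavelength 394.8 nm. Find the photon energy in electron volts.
3.1404 eV

Using E = hf = hc/λ:

E = hc/λ = (6.626×10⁻³⁴ J·s)(3×10⁸ m/s) / (394.8×10⁻⁹ m)
E = 3.1404 eV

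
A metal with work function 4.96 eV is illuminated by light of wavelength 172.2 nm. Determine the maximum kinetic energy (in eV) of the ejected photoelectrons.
2.2400 eV

Using Einstein's photoelectric equation: KE_max = hf - φ = hc/λ - φ

First, calculate the photon energy:
E_photon = hc/λ = (6.626×10⁻³⁴ J·s)(3×10⁸ m/s) / (172.2×10⁻⁹ m)
E_photon = 7.2000 eV

Then, the maximum kinetic energy:
KE_max = E_photon - φ = 7.2000 eV - 4.96 eV = 2.2400 eV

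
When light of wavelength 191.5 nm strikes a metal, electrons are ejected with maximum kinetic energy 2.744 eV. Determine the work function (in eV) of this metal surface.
3.73 eV

From Einstein's photoelectric equation: KE_max = hf - φ = hc/λ - φ

Rearranging for φ:
φ = hc/λ - KE_max

Calculate photon energy:
E_photon = hc/λ = 6.4744 eV

Therefore:
φ = 6.4744 - 2.744 = 3.73 eV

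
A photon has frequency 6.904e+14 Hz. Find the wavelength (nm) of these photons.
434.23 nm

Using the wave equation: c = fλ

Solving for wavelength:
λ = c/f = (3×10⁸ m/s) / (6.904e+14 Hz)
λ = 434.23 nm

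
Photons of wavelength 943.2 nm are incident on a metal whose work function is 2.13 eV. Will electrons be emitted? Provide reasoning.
No

For photoemission, the photon energy must exceed the work function.

Photon energy: E = hc/λ = 1.3145 eV
Work function: φ = 2.13 eV

Since E_photon (1.3145 eV) < φ (2.13 eV), photoemission will NOT occur.
The threshold wavelength is λ₀ = hc/φ = 582.1 nm.
Since 943.2 nm > 582.1 nm, the photons lack sufficient energy.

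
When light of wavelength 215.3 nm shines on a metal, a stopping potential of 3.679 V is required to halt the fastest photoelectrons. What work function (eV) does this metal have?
2.08 eV

The stopping potential gives the maximum kinetic energy: KE_max = eV_s = 3.679 eV

From Einstein's photoelectric equation: KE_max = hc/λ - φ
Rearranging: φ = hc/λ - KE_max

Calculate photon energy:
E_photon = hc/λ = (6.626×10⁻³⁴ J·s)(3×10⁸ m/s) / (215.3×10⁻⁹ m) = 5.7587 eV

Therefore:
φ = 5.7587 - 3.679 = 2.08 eV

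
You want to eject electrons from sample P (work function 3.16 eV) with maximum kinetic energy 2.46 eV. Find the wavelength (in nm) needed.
220.61 nm

From Einstein's equation: KE_max = hc/λ - φ

Rearranging for λ:
hc/λ = KE_max + φ
λ = hc/(KE_max + φ)

Required photon energy:
E_photon = KE_max + φ = 2.46 + 3.16 = 5.62 eV

Required wavelength:
λ = hc/E_photon = (6.626×10⁻³⁴)(3×10⁸) / (5.62 × 1.602×10⁻¹⁹)
λ = 220.61 nm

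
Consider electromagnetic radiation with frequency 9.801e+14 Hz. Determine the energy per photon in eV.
4.0534 eV

Using E = hf:

E = hf = (6.626×10⁻³⁴ J·s)(9.801e+14 Hz)
E = 4.0534 eV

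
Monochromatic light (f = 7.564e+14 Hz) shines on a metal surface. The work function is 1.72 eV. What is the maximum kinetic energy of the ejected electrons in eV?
1.4082 eV

Using Einstein's photoelectric equation: KE_max = hf - φ

First, calculate the photon energy:
E_photon = hf = (6.626×10⁻³⁴ J·s)(7.564e+14 Hz)
E_photon = 3.1282 eV

Then, the maximum kinetic energy:
KE_max = E_photon - φ = 3.1282 eV - 1.72 eV = 1.4082 eV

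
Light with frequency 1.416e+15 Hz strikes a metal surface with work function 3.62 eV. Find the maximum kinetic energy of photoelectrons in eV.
2.2361 eV

Using Einstein's photoelectric equation: KE_max = hf - φ

First, calculate the photon energy:
E_photon = hf = (6.626×10⁻³⁴ J·s)(1.416e+15 Hz)
E_photon = 5.8561 eV

Then, the maximum kinetic energy:
KE_max = E_photon - φ = 5.8561 eV - 3.62 eV = 2.2361 eV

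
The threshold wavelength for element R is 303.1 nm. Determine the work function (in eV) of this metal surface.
4.09 eV

At the threshold wavelength, photon energy equals work function:
φ = hc/λ₀

Calculating:
φ = (6.626×10⁻³⁴ J·s)(3×10⁸ m/s) / (303.1×10⁻⁹ m)
φ = 4.09 eV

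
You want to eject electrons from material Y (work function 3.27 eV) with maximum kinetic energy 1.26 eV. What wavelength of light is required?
273.70 nm

From Einstein's equation: KE_max = hc/λ - φ

Rearranging for λ:
hc/λ = KE_max + φ
λ = hc/(KE_max + φ)

Required photon energy:
E_photon = KE_max + φ = 1.26 + 3.27 = 4.53 eV

Required wavelength:
λ = hc/E_photon = (6.626×10⁻³⁴)(3×10⁸) / (4.53 × 1.602×10⁻¹⁹)
λ = 273.70 nm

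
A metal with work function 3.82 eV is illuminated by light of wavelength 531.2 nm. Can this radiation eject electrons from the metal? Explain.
No

For photoemission, the photon energy must exceed the work function.

Photon energy: E = hc/λ = 2.3340 eV
Work function: φ = 3.82 eV

Since E_photon (2.3340 eV) < φ (3.82 eV), photoemission will NOT occur.
The threshold wavelength is λ₀ = hc/φ = 324.6 nm.
Since 531.2 nm > 324.6 nm, the photons lack sufficient energy.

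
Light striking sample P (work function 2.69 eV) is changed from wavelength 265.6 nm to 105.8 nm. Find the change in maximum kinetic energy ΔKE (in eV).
7.0507 eV

Using Einstein's equation: KE_max = hc/λ - φ

For λ₁ = 265.6 nm:
KE₁ = hc/λ₁ - φ = 4.6681 - 2.69 = 1.9781 eV

For λ₂ = 105.8 nm:
KE₂ = hc/λ₂ - φ = 11.7187 - 2.69 = 9.0287 eV

Change in KE:
ΔKE = KE₂ - KE₁ = 9.0287 - 1.9781 = 7.0507 eV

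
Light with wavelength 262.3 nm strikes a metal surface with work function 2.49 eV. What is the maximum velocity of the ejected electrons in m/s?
8.8703e+05 m/s

First, find the maximum kinetic energy:
E_photon = hc/λ = 4.7268 eV
KE_max = E_photon - φ = 4.7268 - 2.49 = 2.2368 eV

Convert to Joules: KE_max = 2.2368 × 1.602×10⁻¹⁹ J = 3.5838e-19 J

Then use KE = ½mv² to find velocity:
v = √(2·KE/m) = √(2 × 3.5838e-19 J / 9.109e-31 kg)
v = 8.8703e+05 m/s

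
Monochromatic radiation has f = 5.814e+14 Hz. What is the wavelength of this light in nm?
515.64 nm

Using the wave equation: c = fλ

Solving for wavelength:
λ = c/f = (3×10⁸ m/s) / (5.814e+14 Hz)
λ = 515.64 nm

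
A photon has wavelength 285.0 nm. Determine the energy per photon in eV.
4.3503 eV

Using E = hf = hc/λ:

E = hc/λ = (6.626×10⁻³⁴ J·s)(3×10⁸ m/s) / (285.0×10⁻⁹ m)
E = 4.3503 eV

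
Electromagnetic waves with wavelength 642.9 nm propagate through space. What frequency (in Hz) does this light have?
4.6631e+14 Hz

Using the wave equation: c = fλ

Solving for frequency:
f = c/λ = (3×10⁸ m/s) / (642.9×10⁻⁹ m)
f = 4.6631e+14 Hz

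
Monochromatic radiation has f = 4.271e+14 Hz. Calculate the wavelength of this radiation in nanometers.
701.93 nm

Using the wave equation: c = fλ

Solving for wavelength:
λ = c/f = (3×10⁸ m/s) / (4.271e+14 Hz)
λ = 701.93 nm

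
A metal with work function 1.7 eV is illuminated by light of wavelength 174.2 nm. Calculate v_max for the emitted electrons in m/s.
1.3804e+06 m/s

First, find the maximum kinetic energy:
E_photon = hc/λ = 7.1173 eV
KE_max = E_photon - φ = 7.1173 - 1.7 = 5.4173 eV

Convert to Joules: KE_max = 5.4173 × 1.602×10⁻¹⁹ J = 8.6795e-19 J

Then use KE = ½mv² to find velocity:
v = √(2·KE/m) = √(2 × 8.6795e-19 J / 9.109e-31 kg)
v = 1.3804e+06 m/s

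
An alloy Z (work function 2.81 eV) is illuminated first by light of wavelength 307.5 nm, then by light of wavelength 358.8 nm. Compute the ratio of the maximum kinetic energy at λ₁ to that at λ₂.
1.8930

Using Einstein's equation: KE_max = hc/λ - φ

For λ₁ = 307.5 nm:
E₁ = hc/λ₁ = 4.0320 eV
KE₁ = E₁ - φ = 4.0320 - 2.81 = 1.2220 eV

For λ₂ = 358.8 nm:
E₂ = hc/λ₂ = 3.4555 eV
KE₂ = E₂ - φ = 3.4555 - 2.81 = 0.6455 eV

Ratio: KE₁/KE₂ = 1.2220/0.6455 = 1.8930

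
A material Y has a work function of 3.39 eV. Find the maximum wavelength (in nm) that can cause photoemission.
365.74 nm

The threshold wavelength is when the photon energy equals the work function:
hc/λ₀ = φ

Solving for λ₀:
λ₀ = hc/φ = (6.626×10⁻³⁴ J·s)(3×10⁸ m/s) / (3.39 eV × 1.602×10⁻¹⁹ J/eV)
λ₀ = 365.74 nm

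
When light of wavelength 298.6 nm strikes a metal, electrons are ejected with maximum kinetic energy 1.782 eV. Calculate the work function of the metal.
2.37 eV

From Einstein's photoelectric equation: KE_max = hf - φ = hc/λ - φ

Rearranging for φ:
φ = hc/λ - KE_max

Calculate photon energy:
E_photon = hc/λ = 4.1522 eV

Therefore:
φ = 4.1522 - 1.782 = 2.37 eV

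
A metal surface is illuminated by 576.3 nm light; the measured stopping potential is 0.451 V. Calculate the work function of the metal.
1.70 eV

The stopping potential gives the maximum kinetic energy: KE_max = eV_s = 0.451 eV

From Einstein's photoelectric equation: KE_max = hc/λ - φ
Rearranging: φ = hc/λ - KE_max

Calculate photon energy:
E_photon = hc/λ = (6.626×10⁻³⁴ J·s)(3×10⁸ m/s) / (576.3×10⁻⁹ m) = 2.1514 eV

Therefore:
φ = 2.1514 - 0.451 = 1.70 eV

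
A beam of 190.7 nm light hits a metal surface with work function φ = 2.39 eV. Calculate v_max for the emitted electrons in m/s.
1.2026e+06 m/s

First, find the maximum kinetic energy:
E_photon = hc/λ = 6.5015 eV
KE_max = E_photon - φ = 6.5015 - 2.39 = 4.1115 eV

Convert to Joules: KE_max = 4.1115 × 1.602×10⁻¹⁹ J = 6.5874e-19 J

Then use KE = ½mv² to find velocity:
v = √(2·KE/m) = √(2 × 6.5874e-19 J / 9.109e-31 kg)
v = 1.2026e+06 m/s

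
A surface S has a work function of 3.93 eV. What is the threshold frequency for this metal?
9.5027e+14 Hz

The threshold frequency is when the photon energy equals the work function:
hf₀ = φ

Solving for f₀:
f₀ = φ/h = (3.93 eV × 1.602×10⁻¹⁹ J/eV) / (6.626×10⁻³⁴ J·s)
f₀ = 9.5027e+14 Hz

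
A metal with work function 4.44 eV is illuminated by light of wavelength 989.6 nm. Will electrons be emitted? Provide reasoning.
No

For photoemission, the photon energy must exceed the work function.

Photon energy: E = hc/λ = 1.2529 eV
Work function: φ = 4.44 eV

Since E_photon (1.2529 eV) < φ (4.44 eV), photoemission will NOT occur.
The threshold wavelength is λ₀ = hc/φ = 279.2 nm.
Since 989.6 nm > 279.2 nm, the photons lack sufficient energy.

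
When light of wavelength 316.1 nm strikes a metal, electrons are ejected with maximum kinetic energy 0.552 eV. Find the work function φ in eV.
3.37 eV

From Einstein's photoelectric equation: KE_max = hf - φ = hc/λ - φ

Rearranging for φ:
φ = hc/λ - KE_max

Calculate photon energy:
E_photon = hc/λ = 3.9223 eV

Therefore:
φ = 3.9223 - 0.552 = 3.37 eV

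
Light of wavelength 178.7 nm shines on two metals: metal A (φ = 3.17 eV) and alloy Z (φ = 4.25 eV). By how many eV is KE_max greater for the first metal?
1.0800 eV

Using KE_max = hc/λ - φ for each metal:

Photon energy: E = hc/λ = 6.9381 eV

For metal A (φ₁ = 3.17 eV):
KE₁ = E - φ₁ = 6.9381 - 3.17 = 3.7681 eV

For alloy Z (φ₂ = 4.25 eV):
KE₂ = E - φ₂ = 6.9381 - 4.25 = 2.6881 eV

Difference:
ΔKE = KE₁ - KE₂ = 3.7681 - 2.6881 = 1.0800 eV

Note: The difference equals the difference in work functions: 4.25 - 3.17 = 1.08 eV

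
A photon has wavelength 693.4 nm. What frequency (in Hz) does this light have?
4.3235e+14 Hz

Using the wave equation: c = fλ

Solving for frequency:
f = c/λ = (3×10⁸ m/s) / (693.4×10⁻⁹ m)
f = 4.3235e+14 Hz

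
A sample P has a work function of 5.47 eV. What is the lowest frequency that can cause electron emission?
1.3226e+15 Hz

The threshold frequency is when the photon energy equals the work function:
hf₀ = φ

Solving for f₀:
f₀ = φ/h = (5.47 eV × 1.602×10⁻¹⁹ J/eV) / (6.626×10⁻³⁴ J·s)
f₀ = 1.3226e+15 Hz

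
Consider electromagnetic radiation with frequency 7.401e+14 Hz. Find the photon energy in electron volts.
3.0608 eV

Using E = hf:

E = hf = (6.626×10⁻³⁴ J·s)(7.401e+14 Hz)
E = 3.0608 eV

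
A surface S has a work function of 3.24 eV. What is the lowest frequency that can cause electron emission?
7.8343e+14 Hz

The threshold frequency is when the photon energy equals the work function:
hf₀ = φ

Solving for f₀:
f₀ = φ/h = (3.24 eV × 1.602×10⁻¹⁹ J/eV) / (6.626×10⁻³⁴ J·s)
f₀ = 7.8343e+14 Hz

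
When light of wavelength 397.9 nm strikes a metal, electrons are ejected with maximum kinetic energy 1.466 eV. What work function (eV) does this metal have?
1.65 eV

From Einstein's photoelectric equation: KE_max = hf - φ = hc/λ - φ

Rearranging for φ:
φ = hc/λ - KE_max

Calculate photon energy:
E_photon = hc/λ = 3.1160 eV

Therefore:
φ = 3.1160 - 1.466 = 1.65 eV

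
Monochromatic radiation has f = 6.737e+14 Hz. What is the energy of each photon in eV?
2.7862 eV

Using E = hf:

E = hf = (6.626×10⁻³⁴ J·s)(6.737e+14 Hz)
E = 2.7862 eV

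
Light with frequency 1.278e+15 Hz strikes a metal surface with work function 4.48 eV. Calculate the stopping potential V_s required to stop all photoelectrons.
0.8054 V

The stopping potential V_s satisfies: eV_s = KE_max

First, find KE_max using Einstein's equation:
E_photon = hf = (6.626×10⁻³⁴ J·s)(1.278e+15 Hz) = 5.2854 eV
KE_max = E_photon - φ = 5.2854 - 4.48 = 0.8054 eV

Since eV_s = KE_max:
V_s = KE_max/e = 0.8054 V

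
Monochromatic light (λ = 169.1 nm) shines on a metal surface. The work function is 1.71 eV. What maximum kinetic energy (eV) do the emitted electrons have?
5.6220 eV

Using Einstein's photoelectric equation: KE_max = hf - φ = hc/λ - φ

First, calculate the photon energy:
E_photon = hc/λ = (6.626×10⁻³⁴ J·s)(3×10⁸ m/s) / (169.1×10⁻⁹ m)
E_photon = 7.3320 eV

Then, the maximum kinetic energy:
KE_max = E_photon - φ = 7.3320 eV - 1.71 eV = 5.6220 eV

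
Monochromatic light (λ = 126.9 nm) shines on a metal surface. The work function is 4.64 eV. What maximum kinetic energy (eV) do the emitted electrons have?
5.1302 eV

Using Einstein's photoelectric equation: KE_max = hf - φ = hc/λ - φ

First, calculate the photon energy:
E_photon = hc/λ = (6.626×10⁻³⁴ J·s)(3×10⁸ m/s) / (126.9×10⁻⁹ m)
E_photon = 9.7702 eV

Then, the maximum kinetic energy:
KE_max = E_photon - φ = 9.7702 eV - 4.64 eV = 5.1302 eV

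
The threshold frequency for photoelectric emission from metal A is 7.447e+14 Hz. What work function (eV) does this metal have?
3.08 eV

At the threshold frequency, photon energy equals work function:
φ = hf₀

Calculating:
φ = (6.626×10⁻³⁴ J·s)(7.447e+14 Hz)
φ = 3.08 eV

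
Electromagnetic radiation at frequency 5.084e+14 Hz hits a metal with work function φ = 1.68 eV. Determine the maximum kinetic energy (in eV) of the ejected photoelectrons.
0.4226 eV

Using Einstein's photoelectric equation: KE_max = hf - φ

First, calculate the photon energy:
E_photon = hf = (6.626×10⁻³⁴ J·s)(5.084e+14 Hz)
E_photon = 2.1026 eV

Then, the maximum kinetic energy:
KE_max = E_photon - φ = 2.1026 eV - 1.68 eV = 0.4226 eV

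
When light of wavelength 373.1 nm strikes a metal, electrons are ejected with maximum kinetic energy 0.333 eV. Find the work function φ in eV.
2.99 eV

From Einstein's photoelectric equation: KE_max = hf - φ = hc/λ - φ

Rearranging for φ:
φ = hc/λ - KE_max

Calculate photon energy:
E_photon = hc/λ = 3.3231 eV

Therefore:
φ = 3.3231 - 0.333 = 2.99 eV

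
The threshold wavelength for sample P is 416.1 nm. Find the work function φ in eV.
2.98 eV

At the threshold wavelength, photon energy equals work function:
φ = hc/λ₀

Calculating:
φ = (6.626×10⁻³⁴ J·s)(3×10⁸ m/s) / (416.1×10⁻⁹ m)
φ = 2.98 eV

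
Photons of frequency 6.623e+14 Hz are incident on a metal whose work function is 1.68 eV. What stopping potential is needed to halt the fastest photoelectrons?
1.0591 V

The stopping potential V_s satisfies: eV_s = KE_max

First, find KE_max using Einstein's equation:
E_photon = hf = (6.626×10⁻³⁴ J·s)(6.623e+14 Hz) = 2.7391 eV
KE_max = E_photon - φ = 2.7391 - 1.68 = 1.0591 eV

Since eV_s = KE_max:
V_s = KE_max/e = 1.0591 V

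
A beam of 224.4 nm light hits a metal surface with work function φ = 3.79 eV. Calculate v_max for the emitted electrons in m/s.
7.8126e+05 m/s

First, find the maximum kinetic energy:
E_photon = hc/λ = 5.5251 eV
KE_max = E_photon - φ = 5.5251 - 3.79 = 1.7351 eV

Convert to Joules: KE_max = 1.7351 × 1.602×10⁻¹⁹ J = 2.7800e-19 J

Then use KE = ½mv² to find velocity:
v = √(2·KE/m) = √(2 × 2.7800e-19 J / 9.109e-31 kg)
v = 7.8126e+05 m/s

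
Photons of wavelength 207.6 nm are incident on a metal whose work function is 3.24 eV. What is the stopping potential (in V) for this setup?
2.7323 V

The stopping potential V_s satisfies: eV_s = KE_max

First, find KE_max using Einstein's equation:
E_photon = hc/λ = 5.9723 eV
KE_max = E_photon - φ = 5.9723 - 3.24 = 2.7323 eV

Since eV_s = KE_max:
V_s = KE_max/e = 2.7323 V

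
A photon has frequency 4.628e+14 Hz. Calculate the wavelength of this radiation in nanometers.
647.78 nm

Using the wave equation: c = fλ

Solving for wavelength:
λ = c/f = (3×10⁸ m/s) / (4.628e+14 Hz)
λ = 647.78 nm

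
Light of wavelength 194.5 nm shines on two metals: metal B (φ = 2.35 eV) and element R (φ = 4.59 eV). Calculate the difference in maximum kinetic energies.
2.2400 eV

Using KE_max = hc/λ - φ for each metal:

Photon energy: E = hc/λ = 6.3745 eV

For metal B (φ₁ = 2.35 eV):
KE₁ = E - φ₁ = 6.3745 - 2.35 = 4.0245 eV

For element R (φ₂ = 4.59 eV):
KE₂ = E - φ₂ = 6.3745 - 4.59 = 1.7845 eV

Difference:
ΔKE = KE₁ - KE₂ = 4.0245 - 1.7845 = 2.2400 eV

Note: The difference equals the difference in work functions: 4.59 - 2.35 = 2.24 eV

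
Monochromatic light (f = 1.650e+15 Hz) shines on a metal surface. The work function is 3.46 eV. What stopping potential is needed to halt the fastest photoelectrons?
3.3639 V

The stopping potential V_s satisfies: eV_s = KE_max

First, find KE_max using Einstein's equation:
E_photon = hf = (6.626×10⁻³⁴ J·s)(1.650e+15 Hz) = 6.8239 eV
KE_max = E_photon - φ = 6.8239 - 3.46 = 3.3639 eV

Since eV_s = KE_max:
V_s = KE_max/e = 3.3639 V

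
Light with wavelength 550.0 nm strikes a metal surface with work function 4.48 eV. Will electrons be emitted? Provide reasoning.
No

For photoemission, the photon energy must exceed the work function.

Photon energy: E = hc/λ = 2.2543 eV
Work function: φ = 4.48 eV

Since E_photon (2.2543 eV) < φ (4.48 eV), photoemission will NOT occur.
The threshold wavelength is λ₀ = hc/φ = 276.8 nm.
Since 550.0 nm > 276.8 nm, the photons lack sufficient energy.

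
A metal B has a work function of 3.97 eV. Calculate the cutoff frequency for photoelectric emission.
9.5994e+14 Hz

The threshold frequency is when the photon energy equals the work function:
hf₀ = φ

Solving for f₀:
f₀ = φ/h = (3.97 eV × 1.602×10⁻¹⁹ J/eV) / (6.626×10⁻³⁴ J·s)
f₀ = 9.5994e+14 Hz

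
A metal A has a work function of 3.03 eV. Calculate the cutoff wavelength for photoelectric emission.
409.19 nm

The threshold wavelength is when the photon energy equals the work function:
hc/λ₀ = φ

Solving for λ₀:
λ₀ = hc/φ = (6.626×10⁻³⁴ J·s)(3×10⁸ m/s) / (3.03 eV × 1.602×10⁻¹⁹ J/eV)
λ₀ = 409.19 nm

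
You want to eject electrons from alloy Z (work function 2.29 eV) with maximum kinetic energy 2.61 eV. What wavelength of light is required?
253.03 nm

From Einstein's equation: KE_max = hc/λ - φ

Rearranging for λ:
hc/λ = KE_max + φ
λ = hc/(KE_max + φ)

Required photon energy:
E_photon = KE_max + φ = 2.61 + 2.29 = 4.90 eV

Required wavelength:
λ = hc/E_photon = (6.626×10⁻³⁴)(3×10⁸) / (4.90 × 1.602×10⁻¹⁹)
λ = 253.03 nm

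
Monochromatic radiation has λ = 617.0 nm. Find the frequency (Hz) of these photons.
4.8589e+14 Hz

Using the wave equation: c = fλ

Solving for frequency:
f = c/λ = (3×10⁸ m/s) / (617.0×10⁻⁹ m)
f = 4.8589e+14 Hz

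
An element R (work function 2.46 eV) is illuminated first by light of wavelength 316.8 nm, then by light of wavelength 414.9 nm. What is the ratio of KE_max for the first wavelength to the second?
2.7516

Using Einstein's equation: KE_max = hc/λ - φ

For λ₁ = 316.8 nm:
E₁ = hc/λ₁ = 3.9136 eV
KE₁ = E₁ - φ = 3.9136 - 2.46 = 1.4536 eV

For λ₂ = 414.9 nm:
E₂ = hc/λ₂ = 2.9883 eV
KE₂ = E₂ - φ = 2.9883 - 2.46 = 0.5283 eV

Ratio: KE₁/KE₂ = 1.4536/0.5283 = 2.7516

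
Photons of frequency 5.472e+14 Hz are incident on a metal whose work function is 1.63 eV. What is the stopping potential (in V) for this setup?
0.6330 V

The stopping potential V_s satisfies: eV_s = KE_max

First, find KE_max using Einstein's equation:
E_photon = hf = (6.626×10⁻³⁴ J·s)(5.472e+14 Hz) = 2.2630 eV
KE_max = E_photon - φ = 2.2630 - 1.63 = 0.6330 eV

Since eV_s = KE_max:
V_s = KE_max/e = 0.6330 V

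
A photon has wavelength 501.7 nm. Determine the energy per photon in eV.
2.4713 eV

Using E = hf = hc/λ:

E = hc/λ = (6.626×10⁻³⁴ J·s)(3×10⁸ m/s) / (501.7×10⁻⁹ m)
E = 2.4713 eV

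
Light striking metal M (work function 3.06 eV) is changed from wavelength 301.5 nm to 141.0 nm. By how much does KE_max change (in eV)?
4.6810 eV

Using Einstein's equation: KE_max = hc/λ - φ

For λ₁ = 301.5 nm:
KE₁ = hc/λ₁ - φ = 4.1122 - 3.06 = 1.0522 eV

For λ₂ = 141.0 nm:
KE₂ = hc/λ₂ - φ = 8.7932 - 3.06 = 5.7332 eV

Change in KE:
ΔKE = KE₂ - KE₁ = 5.7332 - 1.0522 = 4.6810 eV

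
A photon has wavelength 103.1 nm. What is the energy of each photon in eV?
12.0256 eV

Using E = hf = hc/λ:

E = hc/λ = (6.626×10⁻³⁴ J·s)(3×10⁸ m/s) / (103.1×10⁻⁹ m)
E = 12.0256 eV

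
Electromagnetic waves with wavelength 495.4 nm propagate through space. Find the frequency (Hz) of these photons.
6.0515e+14 Hz

Using the wave equation: c = fλ

Solving for frequency:
f = c/λ = (3×10⁸ m/s) / (495.4×10⁻⁹ m)
f = 6.0515e+14 Hz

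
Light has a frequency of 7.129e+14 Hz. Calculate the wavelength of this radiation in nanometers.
420.53 nm

Using the wave equation: c = fλ

Solving for wavelength:
λ = c/f = (3×10⁸ m/s) / (7.129e+14 Hz)
λ = 420.53 nm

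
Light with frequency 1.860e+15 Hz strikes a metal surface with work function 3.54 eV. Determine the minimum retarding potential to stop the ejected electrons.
4.1523 V

The stopping potential V_s satisfies: eV_s = KE_max

First, find KE_max using Einstein's equation:
E_photon = hf = (6.626×10⁻³⁴ J·s)(1.860e+15 Hz) = 7.6923 eV
KE_max = E_photon - φ = 7.6923 - 3.54 = 4.1523 eV

Since eV_s = KE_max:
V_s = KE_max/e = 4.1523 V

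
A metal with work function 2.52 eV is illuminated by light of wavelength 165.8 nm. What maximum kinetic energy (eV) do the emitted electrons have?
4.9579 eV

Using Einstein's photoelectric equation: KE_max = hf - φ = hc/λ - φ

First, calculate the photon energy:
E_photon = hc/λ = (6.626×10⁻³⁴ J·s)(3×10⁸ m/s) / (165.8×10⁻⁹ m)
E_photon = 7.4779 eV

Then, the maximum kinetic energy:
KE_max = E_photon - φ = 7.4779 eV - 2.52 eV = 4.9579 eV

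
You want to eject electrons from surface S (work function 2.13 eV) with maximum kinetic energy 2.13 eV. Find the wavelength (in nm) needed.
291.04 nm

From Einstein's equation: KE_max = hc/λ - φ

Rearranging for λ:
hc/λ = KE_max + φ
λ = hc/(KE_max + φ)

Required photon energy:
E_photon = KE_max + φ = 2.13 + 2.13 = 4.26 eV

Required wavelength:
λ = hc/E_photon = (6.626×10⁻³⁴)(3×10⁸) / (4.26 × 1.602×10⁻¹⁹)
λ = 291.04 nm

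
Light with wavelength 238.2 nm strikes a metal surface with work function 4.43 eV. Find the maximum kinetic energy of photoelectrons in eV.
0.7750 eV

Using Einstein's photoelectric equation: KE_max = hf - φ = hc/λ - φ

First, calculate the photon energy:
E_photon = hc/λ = (6.626×10⁻³⁴ J·s)(3×10⁸ m/s) / (238.2×10⁻⁹ m)
E_photon = 5.2050 eV

Then, the maximum kinetic energy:
KE_max = E_photon - φ = 5.2050 eV - 4.43 eV = 0.7750 eV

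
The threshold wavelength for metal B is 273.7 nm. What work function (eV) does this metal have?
4.53 eV

At the threshold wavelength, photon energy equals work function:
φ = hc/λ₀

Calculating:
φ = (6.626×10⁻³⁴ J·s)(3×10⁸ m/s) / (273.7×10⁻⁹ m)
φ = 4.53 eV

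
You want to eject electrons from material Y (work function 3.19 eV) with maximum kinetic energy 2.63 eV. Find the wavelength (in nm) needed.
213.03 nm

From Einstein's equation: KE_max = hc/λ - φ

Rearranging for λ:
hc/λ = KE_max + φ
λ = hc/(KE_max + φ)

Required photon energy:
E_photon = KE_max + φ = 2.63 + 3.19 = 5.82 eV

Required wavelength:
λ = hc/E_photon = (6.626×10⁻³⁴)(3×10⁸) / (5.82 × 1.602×10⁻¹⁹)
λ = 213.03 nm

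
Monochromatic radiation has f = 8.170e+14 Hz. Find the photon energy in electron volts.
3.3788 eV

Using E = hf:

E = hf = (6.626×10⁻³⁴ J·s)(8.170e+14 Hz)
E = 3.3788 eV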